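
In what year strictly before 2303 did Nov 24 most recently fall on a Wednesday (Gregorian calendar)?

From one year to the next, a fixed date's weekday advances by 1, or by 2 when a Feb 29 lies between the two dates.
2303: November 24 is Tuesday.
2302: Monday (−1)
2301: Sunday (−1)
2300: Saturday (−1)
2299: Friday (−1)
2298: Thursday (−1)
2297: Wednesday (−1)
Nov 24 falls on a Wednesday in 2297.

2297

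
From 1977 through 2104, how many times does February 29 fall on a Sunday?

Leap years in 1977–2104: 31 of them.
Feb 29 weekday advances by 5 (mod 7) from one leap year to the next four years later (or differs when a century non-leap intervenes).
Leap-day weekdays: 1980:Fri 1984:Wed 1988:Mon 1992:Sat 1996:Thu 2000:Tue 2004:Sun✓ 2008:Fri 2012:Wed 2016:Mon 2020:Sat 2024:Thu 2028:Tue …(5 more)… 2052:Thu 2056:Tue 2060:Sun✓ 2064:Fri 2068:Wed 2072:Mon 2076:Sat 2080:Thu 2084:Tue 2088:Sun✓ 2092:Fri 2096:Wed 2104:Fri
Sunday: 2004, 2032, 2060, 2088 → 4.

4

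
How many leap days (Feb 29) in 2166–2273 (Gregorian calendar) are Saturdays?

Leap years in 2166–2273: 26 of them.
Feb 29 weekday advances by 5 (mod 7) from one leap year to the next four years later (or differs when a century non-leap intervenes).
Leap-day weekdays: 2168:Mon 2172:Sat✓ 2176:Thu 2180:Tue 2184:Sun 2188:Fri 2192:Wed 2196:Mon 2204:Wed 2208:Mon 2212:Sat✓ 2216:Thu 2220:Tue 2224:Sun 2228:Fri 2232:Wed 2236:Mon 2240:Sat✓ 2244:Thu 2248:Tue 2252:Sun 2256:Fri 2260:Wed 2264:Mon 2268:Sat✓ 2272:Thu
Saturday: 2172, 2212, 2240, 2268 → 4.

4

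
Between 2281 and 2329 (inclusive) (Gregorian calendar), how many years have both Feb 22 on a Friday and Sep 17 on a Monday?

Check each year's weekday for Feb 22 and Sep 17:
  2281: Tue/Sat  2282: Wed/Sun  2283: Thu/Mon  2284: Fri/Wed  2285: Sun/Thu  2286: Mon/Fri  2287: Tue/Sat  2288: Wed/Mon  2289: Fri/Tue  2290: Sat/Wed  2291: Sun/Thu  2292: Mon/Sat  2293: Wed/Sun  2294: Thu/Mon  …(21 more)…  2316: Tue/Sun  2317: Thu/Mon  2318: Fri/Tue  2319: Sat/Wed  2320: Sun/Fri  2321: Tue/Sat  2322: Wed/Sun  2323: Thu/Mon  2324: Fri/Wed  2325: Sun/Thu  2326: Mon/Fri  2327: Tue/Sat  2328: Wed/Mon  2329: Fri/Tue
Both conditions hold in: no year — 0.

0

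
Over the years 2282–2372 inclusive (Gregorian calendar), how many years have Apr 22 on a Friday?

Track Apr 22's weekday year by year (advancing +1, or +2 across a Feb 29):
  2282: Sat  2283: Sun (+1)  2284: Tue (+2)  2285: Wed (+1)  2286: Thu (+1)
  2287: Fri (+1) ✓  2288: Sun (+2)  2289: Mon (+1)  2290: Tue (+1)  2291: Wed (+1)
  2292: Fri (+2) ✓  2293: Sat (+1)  2294: Sun (+1)  2295: Mon (+1)  … (63 more years) …
  2359: Wed (+1)  2360: Fri (+2) ✓  2361: Sat (+1)  2362: Sun (+1)  2363: Mon (+1)
  2364: Wed (+2)  2365: Thu (+1)  2366: Fri (+1) ✓  2367: Sat (+1)  2368: Mon (+2)
  2369: Tue (+1)  2370: Wed (+1)  2371: Thu (+1)  2372: Sat (+2)
Friday years: 2287, 2292, 2298, 2304, 2310, 2321, 2327, 2332, 2338, 2349, 2355, 2360, 2366 — 13 in total.

13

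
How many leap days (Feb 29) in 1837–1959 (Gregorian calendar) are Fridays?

Leap years in 1837–1959: 29 of them.
Feb 29 weekday advances by 5 (mod 7) from one leap year to the next four years later (or differs when a century non-leap intervenes).
Leap-day weekdays: 1840:Sat 1844:Thu 1848:Tue 1852:Sun 1856:Fri✓ 1860:Wed 1864:Mon 1868:Sat 1872:Thu 1876:Tue 1880:Sun 1884:Fri✓ 1888:Wed …(3 more)… 1908:Sat 1912:Thu 1916:Tue 1920:Sun 1924:Fri✓ 1928:Wed 1932:Mon 1936:Sat 1940:Thu 1944:Tue 1948:Sun 1952:Fri✓ 1956:Wed
Friday: 1856, 1884, 1924, 1952 → 4.

4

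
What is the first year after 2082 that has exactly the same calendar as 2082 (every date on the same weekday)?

2093

Two years share a calendar iff Jan 1 falls on the same weekday and both are leap or both are common. 2082: Jan 1 is Thursday, common year.
2083: Jan 1 Friday, common
2084: Jan 1 Saturday, leap
2085: Jan 1 Monday, common
2086: Jan 1 Tuesday, common
2087: Jan 1 Wednesday, common
2088: Jan 1 Thursday, leap
2089: Jan 1 Saturday, common
2090: Jan 1 Sunday, common
2091: Jan 1 Monday, common
2092: Jan 1 Tuesday, leap
2093: Jan 1 Thursday, common
2093 matches on both conditions.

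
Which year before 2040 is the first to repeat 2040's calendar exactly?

Two years share a calendar iff Jan 1 falls on the same weekday and both are leap or both are common. 2040: Jan 1 is Sunday, leap year.
2039: Jan 1 Saturday, common
2038: Jan 1 Friday, common
2037: Jan 1 Thursday, common
2036: Jan 1 Tuesday, leap
2035: Jan 1 Monday, common
2034: Jan 1 Sunday, common
2033: Jan 1 Saturday, common
2032: Jan 1 Thursday, leap
2031: Jan 1 Wednesday, common
2030: Jan 1 Tuesday, common
2029: Jan 1 Monday, common
2028: Jan 1 Saturday, leap
2027: Jan 1 Friday, common
2026: Jan 1 Thursday, common
2025: Jan 1 Wednesday, common
2024: Jan 1 Monday, leap
2023: Jan 1 Sunday, common
2022: Jan 1 Saturday, common
2021: Jan 1 Friday, common
2020: Jan 1 Wednesday, leap
2019: Jan 1 Tuesday, common
2018: Jan 1 Monday, common
2017: Jan 1 Sunday, common
2016: Jan 1 Friday, leap
2015: Jan 1 Thursday, common
2014: Jan 1 Wednesday, common
2013: Jan 1 Tuesday, common
2012: Jan 1 Sunday, leap
2012 matches on both conditions.

2012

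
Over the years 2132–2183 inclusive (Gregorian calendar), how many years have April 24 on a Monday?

Track April 24's weekday year by year (advancing +1, or +2 across a Feb 29):
  2132: Thu  2133: Fri (+1)  2134: Sat (+1)  2135: Sun (+1)  2136: Tue (+2)
  2137: Wed (+1)  2138: Thu (+1)  2139: Fri (+1)  2140: Sun (+2)  2141: Mon (+1) ✓
  2142: Tue (+1)  2143: Wed (+1)  2144: Fri (+2)  2145: Sat (+1)  … (24 more years) …
  2170: Tue (+1)  2171: Wed (+1)  2172: Fri (+2)  2173: Sat (+1)  2174: Sun (+1)
  2175: Mon (+1) ✓  2176: Wed (+2)  2177: Thu (+1)  2178: Fri (+1)  2179: Sat (+1)
  2180: Mon (+2) ✓  2181: Tue (+1)  2182: Wed (+1)  2183: Thu (+1)
Monday years: 2141, 2147, 2152, 2158, 2169, 2175, 2180 — 7 in total.

7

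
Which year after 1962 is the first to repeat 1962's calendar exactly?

Two years share a calendar iff Jan 1 falls on the same weekday and both are leap or both are common. 1962: Jan 1 is Monday, common year.
1963: Jan 1 Tuesday, common
1964: Jan 1 Wednesday, leap
1965: Jan 1 Friday, common
1966: Jan 1 Saturday, common
1967: Jan 1 Sunday, common
1968: Jan 1 Monday, leap
1969: Jan 1 Wednesday, common
1970: Jan 1 Thursday, common
1971: Jan 1 Friday, common
1972: Jan 1 Saturday, leap
1973: Jan 1 Monday, common
1973 matches on both conditions.

1973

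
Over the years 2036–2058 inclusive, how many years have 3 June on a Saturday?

3

Track 3 June's weekday year by year (advancing +1, or +2 across a Feb 29):
  2036: Tue  2037: Wed (+1)  2038: Thu (+1)  2039: Fri (+1)  2040: Sun (+2)
  2041: Mon (+1)  2042: Tue (+1)  2043: Wed (+1)  2044: Fri (+2)  2045: Sat (+1) ✓
  2046: Sun (+1)  2047: Mon (+1)  2048: Wed (+2)  2049: Thu (+1)  2050: Fri (+1)
  2051: Sat (+1) ✓  2052: Mon (+2)  2053: Tue (+1)  2054: Wed (+1)  2055: Thu (+1)
  2056: Sat (+2) ✓  2057: Sun (+1)  2058: Mon (+1)
Saturday years: 2045, 2051, 2056 — 3 in total.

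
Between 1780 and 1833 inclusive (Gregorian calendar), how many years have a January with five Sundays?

23

January has 31 days; it has five Sundays when Sunday falls among the first (month-length − 28) days — i.e. when January 1 is one of Sunday/Saturday/Friday.
January 1 by year: 1780:Sat✓ 1781:Mon 1782:Tue 1783:Wed 1784:Thu 1785:Sat✓ 1786:Sun✓ 1787:Mon 1788:Tue 1789:Thu 1790:Fri✓ 1791:Sat✓ 1792:Sun✓ 1793:Tue 1794:Wed …(24 more)… 1819:Fri✓ 1820:Sat✓ 1821:Mon 1822:Tue 1823:Wed 1824:Thu 1825:Sat✓ 1826:Sun✓ 1827:Mon 1828:Tue 1829:Thu 1830:Fri✓ 1831:Sat✓ 1832:Sun✓ 1833:Tue
Years with five Sundays: 1780, 1785, 1786, 1790, 1791, 1792, 1796, 1797, 1802, 1803, 1804, 1808, 1809, 1813, 1814, 1815, 1819, 1820, 1825, 1826, 1830, 1831, 1832 → 23.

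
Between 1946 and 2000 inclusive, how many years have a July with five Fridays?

July has 31 days; it has five Fridays when Friday falls among the first (month-length − 28) days — i.e. when July 1 is one of Friday/Thursday/Wednesday.
July 1 by year: 1946:Mon 1947:Tue 1948:Thu✓ 1949:Fri✓ 1950:Sat 1951:Sun 1952:Tue 1953:Wed✓ 1954:Thu✓ 1955:Fri✓ 1956:Sun 1957:Mon 1958:Tue 1959:Wed✓ 1960:Fri✓ …(25 more)… 1986:Tue 1987:Wed✓ 1988:Fri✓ 1989:Sat 1990:Sun 1991:Mon 1992:Wed✓ 1993:Thu✓ 1994:Fri✓ 1995:Sat 1996:Mon 1997:Tue 1998:Wed✓ 1999:Thu✓ 2000:Sat
Years with five Fridays: 1948, 1949, 1953, 1954, 1955, 1959, 1960, 1964, 1965, 1966, 1970, 1971, 1976, 1977, 1981, 1982, 1983, 1987, 1988, 1992, 1993, 1994, 1998, 1999 → 24.

24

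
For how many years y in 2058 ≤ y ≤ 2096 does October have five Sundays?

17

October has 31 days; it has five Sundays when Sunday falls among the first (month-length − 28) days — i.e. when October 1 is one of Sunday/Saturday/Friday.
October 1 by year: 2058:Tue 2059:Wed 2060:Fri✓ 2061:Sat✓ 2062:Sun✓ 2063:Mon 2064:Wed 2065:Thu 2066:Fri✓ 2067:Sat✓ 2068:Mon 2069:Tue 2070:Wed 2071:Thu 2072:Sat✓ …(9 more)… 2082:Thu 2083:Fri✓ 2084:Sun✓ 2085:Mon 2086:Tue 2087:Wed 2088:Fri✓ 2089:Sat✓ 2090:Sun✓ 2091:Mon 2092:Wed 2093:Thu 2094:Fri✓ 2095:Sat✓ 2096:Mon
Years with five Sundays: 2060, 2061, 2062, 2066, 2067, 2072, 2073, 2077, 2078, 2079, 2083, 2084, 2088, 2089, 2090, 2094, 2095 → 17.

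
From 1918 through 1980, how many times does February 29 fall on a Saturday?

2

Leap years in 1918–1980: 16 of them.
Feb 29 weekday advances by 5 (mod 7) from one leap year to the next four years later (or differs when a century non-leap intervenes).
Leap-day weekdays: 1920:Sun 1924:Fri 1928:Wed 1932:Mon 1936:Sat✓ 1940:Thu 1944:Tue 1948:Sun 1952:Fri 1956:Wed 1960:Mon 1964:Sat✓ 1968:Thu 1972:Tue 1976:Sun 1980:Fri
Saturday: 1936, 1964 → 2.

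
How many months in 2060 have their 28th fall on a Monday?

1

Check the 28th of each month of 2060: Jan 28: Wed, Feb 28: Sat, Mar 28: Sun, Apr 28: Wed, May 28: Fri, Jun 28: Mon, Jul 28: Wed, Aug 28: Sat, Sep 28: Tue, Oct 28: Thu, Nov 28: Sun, Dec 28: Tue.
Monday occurs in June — 1 month.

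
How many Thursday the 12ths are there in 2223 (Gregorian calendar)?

Check the 12th of each month of 2223: Jan 12: Sun, Feb 12: Wed, Mar 12: Wed, Apr 12: Sat, May 12: Mon, Jun 12: Thu, Jul 12: Sat, Aug 12: Tue, Sep 12: Fri, Oct 12: Sun, Nov 12: Wed, Dec 12: Fri.
Thursday occurs in June — 1 month.

1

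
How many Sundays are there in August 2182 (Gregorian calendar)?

August 2182 has 31 days and begins on Thursday.
The first Sunday is August 4.
Sundays fall on 4, 11, 18, 25 — that's 4.

4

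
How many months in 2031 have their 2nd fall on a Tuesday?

Check the 2nd of each month of 2031: Jan 2: Thu, Feb 2: Sun, Mar 2: Sun, Apr 2: Wed, May 2: Fri, Jun 2: Mon, Jul 2: Wed, Aug 2: Sat, Sep 2: Tue, Oct 2: Thu, Nov 2: Sun, Dec 2: Tue.
Tuesday occurs in September, December — 2 months.

2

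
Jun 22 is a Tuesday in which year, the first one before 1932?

1926

From one year to the next, a fixed date's weekday advances by 1, or by 2 when a Feb 29 lies between the two dates.
1932: June 22 is Wednesday.
1931: Monday (−2)
1930: Sunday (−1)
1929: Saturday (−1)
1928: Friday (−1)
1927: Wednesday (−2)
1926: Tuesday (−1)
Jun 22 falls on a Tuesday in 1926.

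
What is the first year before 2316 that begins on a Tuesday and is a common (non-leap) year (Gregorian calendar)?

2307

Jan 1 advances by 2 weekdays after a leap year and by 1 after a common year.
2316: Jan 1 is Saturday (leap).
2315: Friday
2314: Thursday
2313: Wednesday
2312: Monday (leap)
2311: Sunday
2310: Saturday
2309: Friday
2308: Wednesday (leap)
2307: Tuesday
2307 begins on a Tuesday and is a common year.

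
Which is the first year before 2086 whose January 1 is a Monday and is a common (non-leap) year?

2085

Jan 1 advances by 2 weekdays after a leap year and by 1 after a common year.
2086: Jan 1 is Tuesday.
2085: Monday
2085 begins on a Monday and is a common year.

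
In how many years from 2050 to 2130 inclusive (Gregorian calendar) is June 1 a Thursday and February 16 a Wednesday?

3

Check each year's weekday for June 1 and February 16:
  2050: Wed/Wed  2051: Thu/Thu  2052: Sat/Fri  2053: Sun/Sun  2054: Mon/Mon  2055: Tue/Tue  2056: Thu/Wed ✓  2057: Fri/Fri  2058: Sat/Sat  2059: Sun/Sun  2060: Tue/Mon  2061: Wed/Wed  2062: Thu/Thu  2063: Fri/Fri  …(53 more)…  2117: Tue/Tue  2118: Wed/Wed  2119: Thu/Thu  2120: Sat/Fri  2121: Sun/Sun  2122: Mon/Mon  2123: Tue/Tue  2124: Thu/Wed ✓  2125: Fri/Fri  2126: Sat/Sat  2127: Sun/Sun  2128: Tue/Mon  2129: Wed/Wed  2130: Thu/Thu
Both conditions hold in: 2056, 2084, 2124 — 3.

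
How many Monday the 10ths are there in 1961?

Check the 10th of each month of 1961: Jan 10: Tue, Feb 10: Fri, Mar 10: Fri, Apr 10: Mon, May 10: Wed, Jun 10: Sat, Jul 10: Mon, Aug 10: Thu, Sep 10: Sun, Oct 10: Tue, Nov 10: Fri, Dec 10: Sun.
Monday occurs in April, July — 2 months.

2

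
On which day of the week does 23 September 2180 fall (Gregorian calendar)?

Saturday

January 1, 2180 is a Saturday.
September 23 is day 267 of the year, i.e. 266 days after Jan 1.
266 mod 7 = 0, so advance 0 weekdays from Saturday: Saturday.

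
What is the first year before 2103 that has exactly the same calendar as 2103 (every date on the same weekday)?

2091

Two years share a calendar iff Jan 1 falls on the same weekday and both are leap or both are common. 2103: Jan 1 is Monday, common year.
2102: Jan 1 Sunday, common
2101: Jan 1 Saturday, common
2100: Jan 1 Friday, common
2099: Jan 1 Thursday, common
2098: Jan 1 Wednesday, common
2097: Jan 1 Tuesday, common
2096: Jan 1 Sunday, leap
2095: Jan 1 Saturday, common
2094: Jan 1 Friday, common
2093: Jan 1 Thursday, common
2092: Jan 1 Tuesday, leap
2091: Jan 1 Monday, common
2091 matches on both conditions.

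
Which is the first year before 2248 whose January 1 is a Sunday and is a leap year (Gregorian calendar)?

Jan 1 advances by 2 weekdays after a leap year and by 1 after a common year.
2248: Jan 1 is Saturday (leap).
2247: Friday
2246: Thursday
2245: Wednesday
2244: Monday (leap)
2243: Sunday
2242: Saturday
2241: Friday
2240: Wednesday (leap)
2239: Tuesday
2238: Monday
2237: Sunday
2236: Friday (leap)
2235: Thursday
2234: Wednesday
2233: Tuesday
2232: Sunday (leap)
2232 begins on a Sunday and is a leap year.

2232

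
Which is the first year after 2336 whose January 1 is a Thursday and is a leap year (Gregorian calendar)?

Jan 1 advances by 2 weekdays after a leap year and by 1 after a common year.
2336: Jan 1 is Wednesday (leap).
2337: Friday
2338: Saturday
2339: Sunday
2340: Monday (leap)
2341: Wednesday
2342: Thursday
2343: Friday
2344: Saturday (leap)
2345: Monday
2346: Tuesday
2347: Wednesday
2348: Thursday (leap)
2348 begins on a Thursday and is a leap year.

2348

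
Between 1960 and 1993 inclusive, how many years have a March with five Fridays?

15

March has 31 days; it has five Fridays when Friday falls among the first (month-length − 28) days — i.e. when March 1 is one of Friday/Thursday/Wednesday.
March 1 by year: 1960:Tue 1961:Wed✓ 1962:Thu✓ 1963:Fri✓ 1964:Sun 1965:Mon 1966:Tue 1967:Wed✓ 1968:Fri✓ 1969:Sat 1970:Sun 1971:Mon 1972:Wed✓ 1973:Thu✓ 1974:Fri✓ …(4 more)… 1979:Thu✓ 1980:Sat 1981:Sun 1982:Mon 1983:Tue 1984:Thu✓ 1985:Fri✓ 1986:Sat 1987:Sun 1988:Tue 1989:Wed✓ 1990:Thu✓ 1991:Fri✓ 1992:Sun 1993:Mon
Years with five Fridays: 1961, 1962, 1963, 1967, 1968, 1972, 1973, 1974, 1978, 1979, 1984, 1985, 1989, 1990, 1991 → 15.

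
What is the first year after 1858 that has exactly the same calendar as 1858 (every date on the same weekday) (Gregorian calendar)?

1869

Two years share a calendar iff Jan 1 falls on the same weekday and both are leap or both are common. 1858: Jan 1 is Friday, common year.
1859: Jan 1 Saturday, common
1860: Jan 1 Sunday, leap
1861: Jan 1 Tuesday, common
1862: Jan 1 Wednesday, common
1863: Jan 1 Thursday, common
1864: Jan 1 Friday, leap
1865: Jan 1 Sunday, common
1866: Jan 1 Monday, common
1867: Jan 1 Tuesday, common
1868: Jan 1 Wednesday, leap
1869: Jan 1 Friday, common
1869 matches on both conditions.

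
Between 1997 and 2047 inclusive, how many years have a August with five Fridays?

23

August has 31 days; it has five Fridays when Friday falls among the first (month-length − 28) days — i.e. when August 1 is one of Friday/Thursday/Wednesday.
August 1 by year: 1997:Fri✓ 1998:Sat 1999:Sun 2000:Tue 2001:Wed✓ 2002:Thu✓ 2003:Fri✓ 2004:Sun 2005:Mon 2006:Tue 2007:Wed✓ 2008:Fri✓ 2009:Sat 2010:Sun 2011:Mon …(21 more)… 2033:Mon 2034:Tue 2035:Wed✓ 2036:Fri✓ 2037:Sat 2038:Sun 2039:Mon 2040:Wed✓ 2041:Thu✓ 2042:Fri✓ 2043:Sat 2044:Mon 2045:Tue 2046:Wed✓ 2047:Thu✓
Years with five Fridays: 1997, 2001, 2002, 2003, 2007, 2008, 2012, 2013, 2014, 2018, 2019, 2024, 2025, 2029, 2030, 2031, 2035, 2036, 2040, 2041, 2042, 2046, 2047 → 23.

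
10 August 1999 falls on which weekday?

January 1, 1999 is a Friday.
August 10 is day 222 of the year, i.e. 221 days after Jan 1.
221 mod 7 = 4, so advance 4 weekdays from Friday: Tuesday.

Tuesday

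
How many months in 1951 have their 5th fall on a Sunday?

Check the 5th of each month of 1951: Jan 5: Fri, Feb 5: Mon, Mar 5: Mon, Apr 5: Thu, May 5: Sat, Jun 5: Tue, Jul 5: Thu, Aug 5: Sun, Sep 5: Wed, Oct 5: Fri, Nov 5: Mon, Dec 5: Wed.
Sunday occurs in August — 1 month.

1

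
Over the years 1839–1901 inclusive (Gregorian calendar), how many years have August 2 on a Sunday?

9

Track August 2's weekday year by year (advancing +1, or +2 across a Feb 29):
  1839: Fri  1840: Sun (+2) ✓  1841: Mon (+1)  1842: Tue (+1)  1843: Wed (+1)
  1844: Fri (+2)  1845: Sat (+1)  1846: Sun (+1) ✓  1847: Mon (+1)  1848: Wed (+2)
  1849: Thu (+1)  1850: Fri (+1)  1851: Sat (+1)  1852: Mon (+2)  … (35 more years) …
  1888: Thu (+2)  1889: Fri (+1)  1890: Sat (+1)  1891: Sun (+1) ✓  1892: Tue (+2)
  1893: Wed (+1)  1894: Thu (+1)  1895: Fri (+1)  1896: Sun (+2) ✓  1897: Mon (+1)
  1898: Tue (+1)  1899: Wed (+1)  1900: Thu (+1)  1901: Fri (+1)
Sunday years: 1840, 1846, 1857, 1863, 1868, 1874, 1885, 1891, 1896 — 9 in total.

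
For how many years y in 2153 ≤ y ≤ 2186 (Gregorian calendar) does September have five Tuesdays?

9

September has 30 days; it has five Tuesdays when Tuesday falls among the first (month-length − 28) days — i.e. when September 1 is one of Tuesday/Monday.
September 1 by year: 2153:Sat 2154:Sun 2155:Mon✓ 2156:Wed 2157:Thu 2158:Fri 2159:Sat 2160:Mon✓ 2161:Tue✓ 2162:Wed 2163:Thu 2164:Sat 2165:Sun 2166:Mon✓ 2167:Tue✓ …(4 more)… 2172:Tue✓ 2173:Wed 2174:Thu 2175:Fri 2176:Sun 2177:Mon✓ 2178:Tue✓ 2179:Wed 2180:Fri 2181:Sat 2182:Sun 2183:Mon✓ 2184:Wed 2185:Thu 2186:Fri
Years with five Tuesdays: 2155, 2160, 2161, 2166, 2167, 2172, 2177, 2178, 2183 → 9.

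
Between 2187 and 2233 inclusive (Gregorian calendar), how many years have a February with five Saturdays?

February has 28 days (29 in leap years); it has five Saturdays when Saturday falls among the first (month-length − 28) days — i.e. when February 1 is Saturday in a leap year (never in a common year).
February 1 by year: 2187:Thu 2188:Fri 2189:Sun 2190:Mon 2191:Tue 2192:Wed 2193:Fri 2194:Sat 2195:Sun 2196:Mon 2197:Wed 2198:Thu 2199:Fri 2200:Sat 2201:Sun …(17 more)… 2219:Mon 2220:Tue 2221:Thu 2222:Fri 2223:Sat 2224:Sun 2225:Tue 2226:Wed 2227:Thu 2228:Fri 2229:Sun 2230:Mon 2231:Tue 2232:Wed 2233:Fri
Years with five Saturdays: 2212 → 1.

1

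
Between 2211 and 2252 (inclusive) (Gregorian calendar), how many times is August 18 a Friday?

6

Track August 18's weekday year by year (advancing +1, or +2 across a Feb 29):
  2211: Sun  2212: Tue (+2)  2213: Wed (+1)  2214: Thu (+1)  2215: Fri (+1) ✓
  2216: Sun (+2)  2217: Mon (+1)  2218: Tue (+1)  2219: Wed (+1)  2220: Fri (+2) ✓
  2221: Sat (+1)  2222: Sun (+1)  2223: Mon (+1)  2224: Wed (+2)  … (14 more years) …
  2239: Sun (+1)  2240: Tue (+2)  2241: Wed (+1)  2242: Thu (+1)  2243: Fri (+1) ✓
  2244: Sun (+2)  2245: Mon (+1)  2246: Tue (+1)  2247: Wed (+1)  2248: Fri (+2) ✓
  2249: Sat (+1)  2250: Sun (+1)  2251: Mon (+1)  2252: Wed (+2)
Friday years: 2215, 2220, 2226, 2237, 2243, 2248 — 6 in total.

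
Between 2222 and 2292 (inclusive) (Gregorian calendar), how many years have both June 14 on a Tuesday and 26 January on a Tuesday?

3

Check each year's weekday for June 14 and 26 January:
  2222: Fri/Sat  2223: Sat/Sun  2224: Mon/Mon  2225: Tue/Wed  2226: Wed/Thu  2227: Thu/Fri  2228: Sat/Sat  2229: Sun/Mon  2230: Mon/Tue  2231: Tue/Wed  2232: Thu/Thu  2233: Fri/Sat  2234: Sat/Sun  2235: Sun/Mon  …(43 more)…  2279: Sat/Sun  2280: Mon/Mon  2281: Tue/Wed  2282: Wed/Thu  2283: Thu/Fri  2284: Sat/Sat  2285: Sun/Mon  2286: Mon/Tue  2287: Tue/Wed  2288: Thu/Thu  2289: Fri/Sat  2290: Sat/Sun  2291: Sun/Mon  2292: Tue/Tue ✓
Both conditions hold in: 2236, 2264, 2292 — 3.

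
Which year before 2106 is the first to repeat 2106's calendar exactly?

2100

Two years share a calendar iff Jan 1 falls on the same weekday and both are leap or both are common. 2106: Jan 1 is Friday, common year.
2105: Jan 1 Thursday, common
2104: Jan 1 Tuesday, leap
2103: Jan 1 Monday, common
2102: Jan 1 Sunday, common
2101: Jan 1 Saturday, common
2100: Jan 1 Friday, common
2100 matches on both conditions.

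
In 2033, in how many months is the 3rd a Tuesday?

1

Check the 3rd of each month of 2033: Jan 3: Mon, Feb 3: Thu, Mar 3: Thu, Apr 3: Sun, May 3: Tue, Jun 3: Fri, Jul 3: Sun, Aug 3: Wed, Sep 3: Sat, Oct 3: Mon, Nov 3: Thu, Dec 3: Sat.
Tuesday occurs in May — 1 month.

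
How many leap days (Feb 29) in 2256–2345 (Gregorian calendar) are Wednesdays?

3

Leap years in 2256–2345: 22 of them.
Feb 29 weekday advances by 5 (mod 7) from one leap year to the next four years later (or differs when a century non-leap intervenes).
Leap-day weekdays: 2256:Fri 2260:Wed✓ 2264:Mon 2268:Sat 2272:Thu 2276:Tue 2280:Sun 2284:Fri 2288:Wed✓ 2292:Mon 2296:Sat 2304:Mon 2308:Sat 2312:Thu 2316:Tue 2320:Sun 2324:Fri 2328:Wed✓ 2332:Mon 2336:Sat 2340:Thu 2344:Tue
Wednesday: 2260, 2288, 2328 → 3.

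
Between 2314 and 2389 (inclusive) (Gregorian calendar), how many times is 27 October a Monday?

Track 27 October's weekday year by year (advancing +1, or +2 across a Feb 29):
  2314: Tue  2315: Wed (+1)  2316: Fri (+2)  2317: Sat (+1)  2318: Sun (+1)
  2319: Mon (+1) ✓  2320: Wed (+2)  2321: Thu (+1)  2322: Fri (+1)  2323: Sat (+1)
  2324: Mon (+2) ✓  2325: Tue (+1)  2326: Wed (+1)  2327: Thu (+1)  … (48 more years) …
  2376: Wed (+2)  2377: Thu (+1)  2378: Fri (+1)  2379: Sat (+1)  2380: Mon (+2) ✓
  2381: Tue (+1)  2382: Wed (+1)  2383: Thu (+1)  2384: Sat (+2)  2385: Sun (+1)
  2386: Mon (+1) ✓  2387: Tue (+1)  2388: Thu (+2)  2389: Fri (+1)
Monday years: 2319, 2324, 2330, 2341, 2347, 2352, 2358, 2369, 2375, 2380, 2386 — 11 in total.

11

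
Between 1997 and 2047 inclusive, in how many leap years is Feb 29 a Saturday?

1

Leap years in 1997–2047: 12 of them.
Feb 29 weekday advances by 5 (mod 7) from one leap year to the next four years later (or differs when a century non-leap intervenes).
Leap-day weekdays: 2000:Tue 2004:Sun 2008:Fri 2012:Wed 2016:Mon 2020:Sat✓ 2024:Thu 2028:Tue 2032:Sun 2036:Fri 2040:Wed 2044:Mon
Saturday: 2020 → 1.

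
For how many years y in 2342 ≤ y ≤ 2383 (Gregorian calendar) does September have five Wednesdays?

September has 30 days; it has five Wednesdays when Wednesday falls among the first (month-length − 28) days — i.e. when September 1 is one of Wednesday/Tuesday.
September 1 by year: 2342:Tue✓ 2343:Wed✓ 2344:Fri 2345:Sat 2346:Sun 2347:Mon 2348:Wed✓ 2349:Thu 2350:Fri 2351:Sat 2352:Mon 2353:Tue✓ 2354:Wed✓ 2355:Thu 2356:Sat …(12 more)… 2369:Mon 2370:Tue✓ 2371:Wed✓ 2372:Fri 2373:Sat 2374:Sun 2375:Mon 2376:Wed✓ 2377:Thu 2378:Fri 2379:Sat 2380:Mon 2381:Tue✓ 2382:Wed✓ 2383:Thu
Years with five Wednesdays: 2342, 2343, 2348, 2353, 2354, 2359, 2364, 2365, 2370, 2371, 2376, 2381, 2382 → 13.

13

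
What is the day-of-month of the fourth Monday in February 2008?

25

February 1, 2008 is a Friday, so the first Monday is the 4th.
The fourth Monday is 4 + 21 = 25.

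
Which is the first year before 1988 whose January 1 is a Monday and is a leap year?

1968

Jan 1 advances by 2 weekdays after a leap year and by 1 after a common year.
1988: Jan 1 is Friday (leap).
1987: Thursday
1986: Wednesday
1985: Tuesday
1984: Sunday (leap)
1983: Saturday
1982: Friday
1981: Thursday
1980: Tuesday (leap)
1979: Monday
1978: Sunday
1977: Saturday
1976: Thursday (leap)
1975: Wednesday
1974: Tuesday
1973: Monday
1972: Saturday (leap)
1971: Friday
1970: Thursday
1969: Wednesday
1968: Monday (leap)
1968 begins on a Monday and is a leap year.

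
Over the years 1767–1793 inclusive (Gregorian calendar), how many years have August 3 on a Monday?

4

Track August 3's weekday year by year (advancing +1, or +2 across a Feb 29):
  1767: Mon ✓  1768: Wed (+2)  1769: Thu (+1)  1770: Fri (+1)  1771: Sat (+1)
  1772: Mon (+2) ✓  1773: Tue (+1)  1774: Wed (+1)  1775: Thu (+1)  1776: Sat (+2)
  1777: Sun (+1)  1778: Mon (+1) ✓  1779: Tue (+1)  1780: Thu (+2)  1781: Fri (+1)
  1782: Sat (+1)  1783: Sun (+1)  1784: Tue (+2)  1785: Wed (+1)  1786: Thu (+1)
  1787: Fri (+1)  1788: Sun (+2)  1789: Mon (+1) ✓  1790: Tue (+1)  1791: Wed (+1)
  1792: Fri (+2)  1793: Sat (+1)
Monday years: 1767, 1772, 1778, 1789 — 4 in total.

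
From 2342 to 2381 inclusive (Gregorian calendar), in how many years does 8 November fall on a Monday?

6

Track 8 November's weekday year by year (advancing +1, or +2 across a Feb 29):
  2342: Sun  2343: Mon (+1) ✓  2344: Wed (+2)  2345: Thu (+1)  2346: Fri (+1)
  2347: Sat (+1)  2348: Mon (+2) ✓  2349: Tue (+1)  2350: Wed (+1)  2351: Thu (+1)
  2352: Sat (+2)  2353: Sun (+1)  2354: Mon (+1) ✓  2355: Tue (+1)  … (12 more years) …
  2368: Fri (+2)  2369: Sat (+1)  2370: Sun (+1)  2371: Mon (+1) ✓  2372: Wed (+2)
  2373: Thu (+1)  2374: Fri (+1)  2375: Sat (+1)  2376: Mon (+2) ✓  2377: Tue (+1)
  2378: Wed (+1)  2379: Thu (+1)  2380: Sat (+2)  2381: Sun (+1)
Monday years: 2343, 2348, 2354, 2365, 2371, 2376 — 6 in total.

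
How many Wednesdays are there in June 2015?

June 2015 has 30 days and begins on Monday.
The first Wednesday is June 3.
Wednesdays fall on 3, 10, 17, 24 — that's 4.

4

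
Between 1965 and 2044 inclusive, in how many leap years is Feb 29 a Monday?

Leap years in 1965–2044: 20 of them.
Feb 29 weekday advances by 5 (mod 7) from one leap year to the next four years later (or differs when a century non-leap intervenes).
Leap-day weekdays: 1968:Thu 1972:Tue 1976:Sun 1980:Fri 1984:Wed 1988:Mon✓ 1992:Sat 1996:Thu 2000:Tue 2004:Sun 2008:Fri 2012:Wed 2016:Mon✓ 2020:Sat 2024:Thu 2028:Tue 2032:Sun 2036:Fri 2040:Wed 2044:Mon✓
Monday: 1988, 2016, 2044 → 3.

3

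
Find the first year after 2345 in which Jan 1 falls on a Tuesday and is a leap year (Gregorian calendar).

2352

Jan 1 advances by 2 weekdays after a leap year and by 1 after a common year.
2345: Jan 1 is Monday.
2346: Tuesday
2347: Wednesday
2348: Thursday (leap)
2349: Saturday
2350: Sunday
2351: Monday
2352: Tuesday (leap)
2352 begins on a Tuesday and is a leap year.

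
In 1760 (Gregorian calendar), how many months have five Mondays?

A month of length L has five Mondays iff its first Monday is on day ≤ L−28 (so day 1–3 in a 31-day month, 1–2 in a 30-day month, day 1 in a leap February).
Checking each month of 1760: Jan starts Tue (31d); Feb starts Fri (29d); Mar starts Sat (31d) ✓; Apr starts Tue (30d); May starts Thu (31d); Jun starts Sun (30d) ✓; Jul starts Tue (31d); Aug starts Fri (31d); Sep starts Mon (30d) ✓; Oct starts Wed (31d); Nov starts Sat (30d); Dec starts Mon (31d) ✓.
Five-Monday months: March, June, September, December → 4.

4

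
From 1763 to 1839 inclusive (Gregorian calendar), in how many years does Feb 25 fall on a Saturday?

12

Track Feb 25's weekday year by year (advancing +1, or +2 across a Feb 29):
  1763: Fri  1764: Sat (+1) ✓  1765: Mon (+2)  1766: Tue (+1)  1767: Wed (+1)
  1768: Thu (+1)  1769: Sat (+2) ✓  1770: Sun (+1)  1771: Mon (+1)  1772: Tue (+1)
  1773: Thu (+2)  1774: Fri (+1)  1775: Sat (+1) ✓  1776: Sun (+1)  … (49 more years) …
  1826: Sat (+1) ✓  1827: Sun (+1)  1828: Mon (+1)  1829: Wed (+2)  1830: Thu (+1)
  1831: Fri (+1)  1832: Sat (+1) ✓  1833: Mon (+2)  1834: Tue (+1)  1835: Wed (+1)
  1836: Thu (+1)  1837: Sat (+2) ✓  1838: Sun (+1)  1839: Mon (+1)
Saturday years: 1764, 1769, 1775, 1786, 1792, 1797, 1804, 1809, 1815, 1826, 1832, 1837 — 12 in total.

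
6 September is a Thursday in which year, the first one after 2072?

2074

From one year to the next, a fixed date's weekday advances by 1, or by 2 when a Feb 29 lies between the two dates.
2072: September 6 is Tuesday.
2073: Wednesday (+1)
2074: Thursday (+1)
6 September falls on a Thursday in 2074.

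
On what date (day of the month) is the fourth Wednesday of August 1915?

August 1, 1915 is a Sunday, so the first Wednesday is the 4th.
The fourth Wednesday is 4 + 21 = 25.

25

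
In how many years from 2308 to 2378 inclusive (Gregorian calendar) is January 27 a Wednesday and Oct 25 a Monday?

8

Check each year's weekday for January 27 and Oct 25:
  2308: Mon/Sun  2309: Wed/Mon ✓  2310: Thu/Tue  2311: Fri/Wed  2312: Sat/Fri  2313: Mon/Sat  2314: Tue/Sun  2315: Wed/Mon ✓  2316: Thu/Wed  2317: Sat/Thu  2318: Sun/Fri  2319: Mon/Sat  2320: Tue/Mon  2321: Thu/Tue  …(43 more)…  2365: Wed/Mon ✓  2366: Thu/Tue  2367: Fri/Wed  2368: Sat/Fri  2369: Mon/Sat  2370: Tue/Sun  2371: Wed/Mon ✓  2372: Thu/Wed  2373: Sat/Thu  2374: Sun/Fri  2375: Mon/Sat  2376: Tue/Mon  2377: Thu/Tue  2378: Fri/Wed
Both conditions hold in: 2309, 2315, 2326, 2337, 2343, 2354, 2365, 2371 — 8.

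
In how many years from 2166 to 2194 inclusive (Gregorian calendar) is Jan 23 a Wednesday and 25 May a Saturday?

3

Check each year's weekday for Jan 23 and 25 May:
  2166: Thu/Sun  2167: Fri/Mon  2168: Sat/Wed  2169: Mon/Thu  2170: Tue/Fri  2171: Wed/Sat ✓  2172: Thu/Mon  2173: Sat/Tue  2174: Sun/Wed  2175: Mon/Thu  2176: Tue/Sat  2177: Thu/Sun  2178: Fri/Mon  2179: Sat/Tue  2180: Sun/Thu  2181: Tue/Fri  2182: Wed/Sat ✓  2183: Thu/Sun  2184: Fri/Tue  2185: Sun/Wed  2186: Mon/Thu  2187: Tue/Fri  2188: Wed/Sun  2189: Fri/Mon  2190: Sat/Tue  2191: Sun/Wed  2192: Mon/Fri  2193: Wed/Sat ✓  2194: Thu/Sun
Both conditions hold in: 2171, 2182, 2193 — 3.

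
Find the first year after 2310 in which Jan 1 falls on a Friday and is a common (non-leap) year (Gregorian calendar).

Jan 1 advances by 2 weekdays after a leap year and by 1 after a common year.
2310: Jan 1 is Saturday.
2311: Sunday
2312: Monday (leap)
2313: Wednesday
2314: Thursday
2315: Friday
2315 begins on a Friday and is a common year.

2315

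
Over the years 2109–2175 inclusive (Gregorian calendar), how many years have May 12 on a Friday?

10

Track May 12's weekday year by year (advancing +1, or +2 across a Feb 29):
  2109: Sun  2110: Mon (+1)  2111: Tue (+1)  2112: Thu (+2)  2113: Fri (+1) ✓
  2114: Sat (+1)  2115: Sun (+1)  2116: Tue (+2)  2117: Wed (+1)  2118: Thu (+1)
  2119: Fri (+1) ✓  2120: Sun (+2)  2121: Mon (+1)  2122: Tue (+1)  … (39 more years) …
  2162: Wed (+1)  2163: Thu (+1)  2164: Sat (+2)  2165: Sun (+1)  2166: Mon (+1)
  2167: Tue (+1)  2168: Thu (+2)  2169: Fri (+1) ✓  2170: Sat (+1)  2171: Sun (+1)
  2172: Tue (+2)  2173: Wed (+1)  2174: Thu (+1)  2175: Fri (+1) ✓
Friday years: 2113, 2119, 2124, 2130, 2141, 2147, 2152, 2158, 2169, 2175 — 10 in total.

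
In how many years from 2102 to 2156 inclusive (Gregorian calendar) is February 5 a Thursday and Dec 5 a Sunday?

Check each year's weekday for February 5 and Dec 5:
  2102: Sun/Tue  2103: Mon/Wed  2104: Tue/Fri  2105: Thu/Sat  2106: Fri/Sun  2107: Sat/Mon  2108: Sun/Wed  2109: Tue/Thu  2110: Wed/Fri  2111: Thu/Sat  2112: Fri/Mon  2113: Sun/Tue  2114: Mon/Wed  2115: Tue/Thu  …(27 more)…  2143: Tue/Thu  2144: Wed/Sat  2145: Fri/Sun  2146: Sat/Mon  2147: Sun/Tue  2148: Mon/Thu  2149: Wed/Fri  2150: Thu/Sat  2151: Fri/Sun  2152: Sat/Tue  2153: Mon/Wed  2154: Tue/Thu  2155: Wed/Fri  2156: Thu/Sun ✓
Both conditions hold in: 2128, 2156 — 2.

2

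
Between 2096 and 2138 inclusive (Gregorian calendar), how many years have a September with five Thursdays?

September has 30 days; it has five Thursdays when Thursday falls among the first (month-length − 28) days — i.e. when September 1 is one of Thursday/Wednesday.
September 1 by year: 2096:Sat 2097:Sun 2098:Mon 2099:Tue 2100:Wed✓ 2101:Thu✓ 2102:Fri 2103:Sat 2104:Mon 2105:Tue 2106:Wed✓ 2107:Thu✓ 2108:Sat 2109:Sun 2110:Mon …(13 more)… 2124:Fri 2125:Sat 2126:Sun 2127:Mon 2128:Wed✓ 2129:Thu✓ 2130:Fri 2131:Sat 2132:Mon 2133:Tue 2134:Wed✓ 2135:Thu✓ 2136:Sat 2137:Sun 2138:Mon
Years with five Thursdays: 2100, 2101, 2106, 2107, 2112, 2117, 2118, 2123, 2128, 2129, 2134, 2135 → 12.

12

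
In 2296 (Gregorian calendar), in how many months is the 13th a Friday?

Check the 13th of each month of 2296: Jan 13: Mon, Feb 13: Thu, Mar 13: Fri, Apr 13: Mon, May 13: Wed, Jun 13: Sat, Jul 13: Mon, Aug 13: Thu, Sep 13: Sun, Oct 13: Tue, Nov 13: Fri, Dec 13: Sun.
Friday occurs in March, November — 2 months.

2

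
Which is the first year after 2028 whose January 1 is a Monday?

2029

Jan 1 advances by 2 weekdays after a leap year and by 1 after a common year.
2028: Jan 1 is Saturday (leap).
2029: Monday
2029 begins on a Monday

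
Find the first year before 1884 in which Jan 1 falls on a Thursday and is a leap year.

Jan 1 advances by 2 weekdays after a leap year and by 1 after a common year.
1884: Jan 1 is Tuesday (leap).
1883: Monday
1882: Sunday
1881: Saturday
1880: Thursday (leap)
1880 begins on a Thursday and is a leap year.

1880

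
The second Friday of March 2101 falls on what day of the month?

11

March 1, 2101 is a Tuesday, so the first Friday is the 4th.
The second Friday is 4 + 7 = 11.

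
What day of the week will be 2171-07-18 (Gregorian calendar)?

Thursday

January 1, 2171 is a Tuesday.
July 18 is day 199 of the year, i.e. 198 days after Jan 1.
198 mod 7 = 2, so advance 2 weekdays from Tuesday: Thursday.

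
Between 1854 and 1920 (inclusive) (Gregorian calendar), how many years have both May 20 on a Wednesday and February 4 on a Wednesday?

Check each year's weekday for May 20 and February 4:
  1854: Sat/Sat  1855: Sun/Sun  1856: Tue/Mon  1857: Wed/Wed ✓  1858: Thu/Thu  1859: Fri/Fri  1860: Sun/Sat  1861: Mon/Mon  1862: Tue/Tue  1863: Wed/Wed ✓  1864: Fri/Thu  1865: Sat/Sat  1866: Sun/Sun  1867: Mon/Mon  …(39 more)…  1907: Mon/Mon  1908: Wed/Tue  1909: Thu/Thu  1910: Fri/Fri  1911: Sat/Sat  1912: Mon/Sun  1913: Tue/Tue  1914: Wed/Wed ✓  1915: Thu/Thu  1916: Sat/Fri  1917: Sun/Sun  1918: Mon/Mon  1919: Tue/Tue  1920: Thu/Wed
Both conditions hold in: 1857, 1863, 1874, 1885, 1891, 1903, 1914 — 7.

7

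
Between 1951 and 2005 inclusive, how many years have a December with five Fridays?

23

December has 31 days; it has five Fridays when Friday falls among the first (month-length − 28) days — i.e. when December 1 is one of Friday/Thursday/Wednesday.
December 1 by year: 1951:Sat 1952:Mon 1953:Tue 1954:Wed✓ 1955:Thu✓ 1956:Sat 1957:Sun 1958:Mon 1959:Tue 1960:Thu✓ 1961:Fri✓ 1962:Sat 1963:Sun 1964:Tue 1965:Wed✓ …(25 more)… 1991:Sun 1992:Tue 1993:Wed✓ 1994:Thu✓ 1995:Fri✓ 1996:Sun 1997:Mon 1998:Tue 1999:Wed✓ 2000:Fri✓ 2001:Sat 2002:Sun 2003:Mon 2004:Wed✓ 2005:Thu✓
Years with five Fridays: 1954, 1955, 1960, 1961, 1965, 1966, 1967, 1971, 1972, 1976, 1977, 1978, 1982, 1983, 1988, 1989, 1993, 1994, 1995, 1999, 2000, 2004, 2005 → 23.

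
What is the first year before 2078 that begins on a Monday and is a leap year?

Jan 1 advances by 2 weekdays after a leap year and by 1 after a common year.
2078: Jan 1 is Saturday.
2077: Friday
2076: Wednesday (leap)
2075: Tuesday
2074: Monday
2073: Sunday
2072: Friday (leap)
2071: Thursday
2070: Wednesday
2069: Tuesday
2068: Sunday (leap)
2067: Saturday
2066: Friday
2065: Thursday
2064: Tuesday (leap)
2063: Monday
2062: Sunday
2061: Saturday
2060: Thursday (leap)
2059: Wednesday
2058: Tuesday
2057: Monday
2056: Saturday (leap)
2055: Friday
2054: Thursday
2053: Wednesday
2052: Monday (leap)
2052 begins on a Monday and is a leap year.

2052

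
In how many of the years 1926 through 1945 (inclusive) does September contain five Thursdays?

September has 30 days; it has five Thursdays when Thursday falls among the first (month-length − 28) days — i.e. when September 1 is one of Thursday/Wednesday.
September 1 by year: 1926:Wed✓ 1927:Thu✓ 1928:Sat 1929:Sun 1930:Mon 1931:Tue 1932:Thu✓ 1933:Fri 1934:Sat 1935:Sun 1936:Tue 1937:Wed✓ 1938:Thu✓ 1939:Fri 1940:Sun 1941:Mon 1942:Tue 1943:Wed✓ 1944:Fri 1945:Sat
Years with five Thursdays: 1926, 1927, 1932, 1937, 1938, 1943 → 6.

6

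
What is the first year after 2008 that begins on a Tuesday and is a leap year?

Jan 1 advances by 2 weekdays after a leap year and by 1 after a common year.
2008: Jan 1 is Tuesday (leap).
2009: Thursday
2010: Friday
2011: Saturday
2012: Sunday (leap)
2013: Tuesday
2014: Wednesday
2015: Thursday
2016: Friday (leap)
2017: Sunday
2018: Monday
2019: Tuesday
2020: Wednesday (leap)
2021: Friday
2022: Saturday
2023: Sunday
2024: Monday (leap)
2025: Wednesday
2026: Thursday
2027: Friday
2028: Saturday (leap)
2029: Monday
2030: Tuesday
2031: Wednesday
2032: Thursday (leap)
2033: Saturday
2034: Sunday
2035: Monday
2036: Tuesday (leap)
2036 begins on a Tuesday and is a leap year.

2036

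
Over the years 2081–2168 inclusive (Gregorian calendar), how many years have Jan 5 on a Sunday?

12

Track Jan 5's weekday year by year (advancing +1, or +2 across a Feb 29):
  2081: Sun ✓  2082: Mon (+1)  2083: Tue (+1)  2084: Wed (+1)  2085: Fri (+2)
  2086: Sat (+1)  2087: Sun (+1) ✓  2088: Mon (+1)  2089: Wed (+2)  2090: Thu (+1)
  2091: Fri (+1)  2092: Sat (+1)  2093: Mon (+2)  2094: Tue (+1)  … (60 more years) …
  2155: Sun (+1) ✓  2156: Mon (+1)  2157: Wed (+2)  2158: Thu (+1)  2159: Fri (+1)
  2160: Sat (+1)  2161: Mon (+2)  2162: Tue (+1)  2163: Wed (+1)  2164: Thu (+1)
  2165: Sat (+2)  2166: Sun (+1) ✓  2167: Mon (+1)  2168: Tue (+1)
Sunday years: 2081, 2087, 2098, 2110, 2116, 2121, 2127, 2138, 2144, 2149, 2155, 2166 — 12 in total.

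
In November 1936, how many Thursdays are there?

4

November 1936 has 30 days and begins on Sunday.
The first Thursday is November 5.
Thursdays fall on 5, 12, 19, 26 — that's 4.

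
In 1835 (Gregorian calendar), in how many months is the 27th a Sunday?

2

Check the 27th of each month of 1835: Jan 27: Tue, Feb 27: Fri, Mar 27: Fri, Apr 27: Mon, May 27: Wed, Jun 27: Sat, Jul 27: Mon, Aug 27: Thu, Sep 27: Sun, Oct 27: Tue, Nov 27: Fri, Dec 27: Sun.
Sunday occurs in September, December — 2 months.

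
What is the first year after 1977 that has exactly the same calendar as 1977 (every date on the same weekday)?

1983

Two years share a calendar iff Jan 1 falls on the same weekday and both are leap or both are common. 1977: Jan 1 is Saturday, common year.
1978: Jan 1 Sunday, common
1979: Jan 1 Monday, common
1980: Jan 1 Tuesday, leap
1981: Jan 1 Thursday, common
1982: Jan 1 Friday, common
1983: Jan 1 Saturday, common
1983 matches on both conditions.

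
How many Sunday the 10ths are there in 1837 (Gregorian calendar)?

2

Check the 10th of each month of 1837: Jan 10: Tue, Feb 10: Fri, Mar 10: Fri, Apr 10: Mon, May 10: Wed, Jun 10: Sat, Jul 10: Mon, Aug 10: Thu, Sep 10: Sun, Oct 10: Tue, Nov 10: Fri, Dec 10: Sun.
Sunday occurs in September, December — 2 months.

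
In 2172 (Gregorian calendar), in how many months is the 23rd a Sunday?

2

Check the 23rd of each month of 2172: Jan 23: Thu, Feb 23: Sun, Mar 23: Mon, Apr 23: Thu, May 23: Sat, Jun 23: Tue, Jul 23: Thu, Aug 23: Sun, Sep 23: Wed, Oct 23: Fri, Nov 23: Mon, Dec 23: Wed.
Sunday occurs in February, August — 2 months.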